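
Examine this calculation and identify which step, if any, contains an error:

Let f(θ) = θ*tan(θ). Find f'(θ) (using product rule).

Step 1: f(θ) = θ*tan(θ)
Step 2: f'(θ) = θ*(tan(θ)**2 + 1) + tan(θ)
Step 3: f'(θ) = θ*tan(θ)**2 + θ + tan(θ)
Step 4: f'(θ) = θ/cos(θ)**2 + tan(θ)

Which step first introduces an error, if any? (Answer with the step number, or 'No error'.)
No error

All steps in this derivation are correct.
The final answer f'(θ) = θ/cos(θ)**2 + tan(θ) is valid.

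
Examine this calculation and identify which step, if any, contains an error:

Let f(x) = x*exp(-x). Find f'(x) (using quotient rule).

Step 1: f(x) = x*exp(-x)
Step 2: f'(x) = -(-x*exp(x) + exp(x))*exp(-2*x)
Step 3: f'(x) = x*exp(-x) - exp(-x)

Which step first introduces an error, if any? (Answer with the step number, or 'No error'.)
Step 2

Step 2 is incorrect due to a sign flip.
The step shows: -(-x*exp(x) + exp(x))*exp(-2*x)
The correct value should be: (-x*exp(x) + exp(x))*exp(-2*x)

Explanation: The sign of the whole expression was flipped: the term (-x*exp(x) + exp(x))*exp(-2*x) was incorrectly written as -(-x*exp(x) + exp(x))*exp(-2*x)
The later steps are derived from this incorrect expression, so the error originates in Step 2.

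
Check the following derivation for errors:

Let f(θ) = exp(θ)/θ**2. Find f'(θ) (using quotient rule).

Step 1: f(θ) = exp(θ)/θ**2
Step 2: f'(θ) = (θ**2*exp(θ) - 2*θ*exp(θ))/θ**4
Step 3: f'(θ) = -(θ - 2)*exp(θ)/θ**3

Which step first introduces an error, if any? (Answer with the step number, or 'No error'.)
Step 3

Step 3 is incorrect due to a sign flip.
The step shows: -(θ - 2)*exp(θ)/θ**3
The correct value should be: (θ - 2)*exp(θ)/θ**3

Explanation: The sign of the whole expression was flipped: the term (θ - 2)*exp(θ)/θ**3 was incorrectly written as -(θ - 2)*exp(θ)/θ**3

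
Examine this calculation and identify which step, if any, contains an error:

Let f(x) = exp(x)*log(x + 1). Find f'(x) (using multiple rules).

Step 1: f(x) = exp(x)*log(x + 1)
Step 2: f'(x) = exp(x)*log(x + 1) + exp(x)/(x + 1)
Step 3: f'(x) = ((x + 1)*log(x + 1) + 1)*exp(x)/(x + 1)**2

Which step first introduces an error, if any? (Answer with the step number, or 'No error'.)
Step 3

Step 3 is incorrect due to a wrong exponent.
The step shows: ((x + 1)*log(x + 1) + 1)*exp(x)/(x + 1)**2
The correct value should be: ((x + 1)*log(x + 1) + 1)*exp(x)/(x + 1)

Explanation: The exponent -1 on x + 1 was incorrectly written as -2: the term ((x + 1)*log(x + 1) + 1)*exp(x)/(x + 1) was incorrectly written as ((x + 1)*log(x + 1) + 1)*exp(x)/(x + 1)**2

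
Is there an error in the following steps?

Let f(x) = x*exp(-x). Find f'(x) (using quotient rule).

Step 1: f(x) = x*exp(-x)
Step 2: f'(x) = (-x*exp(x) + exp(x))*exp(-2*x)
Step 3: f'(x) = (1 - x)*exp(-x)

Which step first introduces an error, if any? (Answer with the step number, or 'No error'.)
No error

All steps in this derivation are correct.
The final answer f'(x) = (1 - x)*exp(-x) is valid.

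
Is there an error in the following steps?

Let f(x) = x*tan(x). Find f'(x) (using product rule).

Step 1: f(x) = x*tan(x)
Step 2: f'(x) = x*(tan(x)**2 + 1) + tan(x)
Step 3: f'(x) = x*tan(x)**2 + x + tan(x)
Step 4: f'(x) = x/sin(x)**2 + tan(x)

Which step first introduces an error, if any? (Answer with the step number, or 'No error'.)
Step 4

Step 4 is incorrect due to a wrong trig function.
The step shows: x/sin(x)**2 + tan(x)
The correct value should be: x/cos(x)**2 + tan(x)

Explanation: cos(x) was incorrectly written as sin(x): the term x/cos(x)**2 was incorrectly written as x/sin(x)**2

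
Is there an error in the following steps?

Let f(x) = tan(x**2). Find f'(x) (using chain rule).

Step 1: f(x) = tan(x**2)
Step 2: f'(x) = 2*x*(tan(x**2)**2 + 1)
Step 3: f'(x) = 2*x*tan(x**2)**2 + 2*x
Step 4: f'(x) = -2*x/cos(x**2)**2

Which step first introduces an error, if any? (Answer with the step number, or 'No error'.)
Step 4

Step 4 is incorrect due to a sign flip.
The step shows: -2*x/cos(x**2)**2
The correct value should be: 2*x/cos(x**2)**2

Explanation: The sign of the whole expression was flipped: the term 2*x/cos(x**2)**2 was incorrectly written as -2*x/cos(x**2)**2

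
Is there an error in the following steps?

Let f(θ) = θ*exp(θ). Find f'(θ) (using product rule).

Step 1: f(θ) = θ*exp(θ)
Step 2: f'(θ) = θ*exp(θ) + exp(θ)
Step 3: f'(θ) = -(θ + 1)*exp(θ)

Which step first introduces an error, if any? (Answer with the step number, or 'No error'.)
Step 3

Step 3 is incorrect due to a sign flip.
The step shows: -(θ + 1)*exp(θ)
The correct value should be: (θ + 1)*exp(θ)

Explanation: The sign of the whole expression was flipped: the term (θ + 1)*exp(θ) was incorrectly written as -(θ + 1)*exp(θ)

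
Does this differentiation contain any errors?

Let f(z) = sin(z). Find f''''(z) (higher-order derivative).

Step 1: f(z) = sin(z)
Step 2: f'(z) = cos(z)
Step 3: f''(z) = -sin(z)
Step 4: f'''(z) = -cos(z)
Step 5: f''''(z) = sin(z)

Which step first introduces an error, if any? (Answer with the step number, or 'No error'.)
No error

All steps in this derivation are correct.
The final answer f''''(z) = sin(z) is valid.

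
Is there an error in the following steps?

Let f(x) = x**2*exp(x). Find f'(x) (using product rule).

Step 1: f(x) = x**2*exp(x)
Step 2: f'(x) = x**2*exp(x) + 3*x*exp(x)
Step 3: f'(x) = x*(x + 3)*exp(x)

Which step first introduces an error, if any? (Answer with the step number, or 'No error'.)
Step 2

Step 2 is incorrect due to a wrong coefficient.
The step shows: x**2*exp(x) + 3*x*exp(x)
The correct value should be: x**2*exp(x) + 2*x*exp(x)

Explanation: The coefficient 2 was incorrectly written as 3: the term 2*x*exp(x) was incorrectly written as 3*x*exp(x)
The later steps are derived from this incorrect expression, so the error originates in Step 2.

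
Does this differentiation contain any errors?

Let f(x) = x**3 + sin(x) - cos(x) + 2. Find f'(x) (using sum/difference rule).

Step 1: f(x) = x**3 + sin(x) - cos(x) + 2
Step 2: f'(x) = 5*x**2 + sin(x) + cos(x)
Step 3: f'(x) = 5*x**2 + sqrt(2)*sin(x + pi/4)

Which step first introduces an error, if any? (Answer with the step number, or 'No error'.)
Step 2

Step 2 is incorrect due to a wrong coefficient.
The step shows: 5*x**2 + sin(x) + cos(x)
The correct value should be: 3*x**2 + sin(x) + cos(x)

Explanation: The coefficient 3 was incorrectly written as 5: the term 3*x**2 was incorrectly written as 5*x**2
The later steps are derived from this incorrect expression, so the error originates in Step 2.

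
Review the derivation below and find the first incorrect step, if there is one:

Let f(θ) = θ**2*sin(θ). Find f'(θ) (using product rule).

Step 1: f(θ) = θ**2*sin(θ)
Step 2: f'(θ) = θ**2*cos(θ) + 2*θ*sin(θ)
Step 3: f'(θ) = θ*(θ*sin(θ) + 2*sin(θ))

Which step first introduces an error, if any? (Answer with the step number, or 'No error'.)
Step 3

Step 3 is incorrect due to a wrong trig function.
The step shows: θ*(θ*sin(θ) + 2*sin(θ))
The correct value should be: θ*(θ*cos(θ) + 2*sin(θ))

Explanation: cos(θ) was incorrectly written as sin(θ): the term θ*(θ*cos(θ) + 2*sin(θ)) was incorrectly written as θ*(θ*sin(θ) + 2*sin(θ))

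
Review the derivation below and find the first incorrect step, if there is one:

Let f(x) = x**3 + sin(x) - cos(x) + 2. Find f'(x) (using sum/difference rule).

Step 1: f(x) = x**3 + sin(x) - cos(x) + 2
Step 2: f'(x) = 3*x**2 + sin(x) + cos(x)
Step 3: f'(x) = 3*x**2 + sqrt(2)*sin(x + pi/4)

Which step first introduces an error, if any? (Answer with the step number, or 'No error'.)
No error

All steps in this derivation are correct.
The final answer f'(x) = 3*x**2 + sqrt(2)*sin(x + pi/4) is valid.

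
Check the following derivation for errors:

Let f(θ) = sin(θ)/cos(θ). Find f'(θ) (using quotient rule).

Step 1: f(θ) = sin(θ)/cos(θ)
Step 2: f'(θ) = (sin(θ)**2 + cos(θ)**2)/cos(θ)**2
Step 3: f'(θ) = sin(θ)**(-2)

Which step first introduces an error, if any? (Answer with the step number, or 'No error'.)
Step 3

Step 3 is incorrect due to a wrong trig function.
The step shows: sin(θ)**(-2)
The correct value should be: cos(θ)**(-2)

Explanation: cos(θ) was incorrectly written as sin(θ): the term cos(θ)**(-2) was incorrectly written as sin(θ)**(-2)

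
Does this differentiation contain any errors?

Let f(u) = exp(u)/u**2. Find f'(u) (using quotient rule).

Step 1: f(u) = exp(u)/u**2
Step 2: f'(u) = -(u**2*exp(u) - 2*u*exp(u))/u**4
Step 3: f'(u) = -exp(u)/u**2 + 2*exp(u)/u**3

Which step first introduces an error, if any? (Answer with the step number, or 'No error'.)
Step 2

Step 2 is incorrect due to a sign flip.
The step shows: -(u**2*exp(u) - 2*u*exp(u))/u**4
The correct value should be: (u**2*exp(u) - 2*u*exp(u))/u**4

Explanation: The sign of the whole expression was flipped: the term (u**2*exp(u) - 2*u*exp(u))/u**4 was incorrectly written as -(u**2*exp(u) - 2*u*exp(u))/u**4
The later steps are derived from this incorrect expression, so the error originates in Step 2.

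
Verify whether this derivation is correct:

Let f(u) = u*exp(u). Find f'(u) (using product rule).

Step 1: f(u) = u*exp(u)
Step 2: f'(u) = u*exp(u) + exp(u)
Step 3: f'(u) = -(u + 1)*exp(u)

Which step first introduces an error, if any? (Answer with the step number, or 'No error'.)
Step 3

Step 3 is incorrect due to a sign flip.
The step shows: -(u + 1)*exp(u)
The correct value should be: (u + 1)*exp(u)

Explanation: The sign of the whole expression was flipped: the term (u + 1)*exp(u) was incorrectly written as -(u + 1)*exp(u)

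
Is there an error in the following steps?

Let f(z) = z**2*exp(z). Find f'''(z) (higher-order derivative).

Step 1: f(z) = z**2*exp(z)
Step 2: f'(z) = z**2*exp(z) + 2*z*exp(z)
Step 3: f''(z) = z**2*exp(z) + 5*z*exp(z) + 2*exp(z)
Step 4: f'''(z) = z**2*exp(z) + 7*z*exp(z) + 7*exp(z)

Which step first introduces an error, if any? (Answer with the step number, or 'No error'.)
Step 3

Step 3 is incorrect due to a wrong coefficient.
The step shows: z**2*exp(z) + 5*z*exp(z) + 2*exp(z)
The correct value should be: z**2*exp(z) + 4*z*exp(z) + 2*exp(z)

Explanation: The coefficient 4 was incorrectly written as 5: the term 4*z*exp(z) was incorrectly written as 5*z*exp(z)
The later steps are derived from this incorrect expression, so the error originates in Step 3.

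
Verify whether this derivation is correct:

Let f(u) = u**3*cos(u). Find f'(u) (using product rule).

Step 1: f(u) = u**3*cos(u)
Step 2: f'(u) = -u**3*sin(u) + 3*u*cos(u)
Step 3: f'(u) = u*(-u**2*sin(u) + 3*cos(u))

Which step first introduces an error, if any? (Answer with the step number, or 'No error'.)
Step 2

Step 2 is incorrect due to a wrong exponent.
The step shows: -u**3*sin(u) + 3*u*cos(u)
The correct value should be: -u**3*sin(u) + 3*u**2*cos(u)

Explanation: The exponent 2 on u was incorrectly written as 1: the term 3*u**2*cos(u) was incorrectly written as 3*u*cos(u)
The later steps are derived from this incorrect expression, so the error originates in Step 2.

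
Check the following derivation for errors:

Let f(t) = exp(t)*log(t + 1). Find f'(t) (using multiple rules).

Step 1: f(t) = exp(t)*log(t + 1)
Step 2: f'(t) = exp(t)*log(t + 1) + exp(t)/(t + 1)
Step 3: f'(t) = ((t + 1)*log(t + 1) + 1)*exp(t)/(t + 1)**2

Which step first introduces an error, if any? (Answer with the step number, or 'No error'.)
Step 3

Step 3 is incorrect due to a wrong exponent.
The step shows: ((t + 1)*log(t + 1) + 1)*exp(t)/(t + 1)**2
The correct value should be: ((t + 1)*log(t + 1) + 1)*exp(t)/(t + 1)

Explanation: The exponent -1 on t + 1 was incorrectly written as -2: the term ((t + 1)*log(t + 1) + 1)*exp(t)/(t + 1) was incorrectly written as ((t + 1)*log(t + 1) + 1)*exp(t)/(t + 1)**2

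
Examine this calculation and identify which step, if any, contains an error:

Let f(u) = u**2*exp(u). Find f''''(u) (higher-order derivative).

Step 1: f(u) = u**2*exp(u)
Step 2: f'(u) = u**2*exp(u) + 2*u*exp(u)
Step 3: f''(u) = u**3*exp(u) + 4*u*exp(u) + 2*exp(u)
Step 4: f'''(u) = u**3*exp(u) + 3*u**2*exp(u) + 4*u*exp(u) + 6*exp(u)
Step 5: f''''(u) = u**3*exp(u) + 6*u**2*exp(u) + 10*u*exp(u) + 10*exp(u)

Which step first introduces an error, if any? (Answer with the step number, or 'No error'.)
Step 3

Step 3 is incorrect due to a wrong exponent.
The step shows: u**3*exp(u) + 4*u*exp(u) + 2*exp(u)
The correct value should be: u**2*exp(u) + 4*u*exp(u) + 2*exp(u)

Explanation: The exponent 2 on u was incorrectly written as 3: the term u**2*exp(u) was incorrectly written as u**3*exp(u)
The later steps are derived from this incorrect expression, so the error originates in Step 3.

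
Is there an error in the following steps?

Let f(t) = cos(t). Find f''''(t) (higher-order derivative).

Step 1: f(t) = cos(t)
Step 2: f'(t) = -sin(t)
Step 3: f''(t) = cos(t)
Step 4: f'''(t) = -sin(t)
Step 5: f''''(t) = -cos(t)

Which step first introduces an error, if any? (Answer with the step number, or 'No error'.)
Step 3

Step 3 is incorrect due to a sign flip.
The step shows: cos(t)
The correct value should be: -cos(t)

Explanation: The sign of the whole expression was flipped: the term -cos(t) was incorrectly written as cos(t)
The later steps are derived from this incorrect expression, so the error originates in Step 3.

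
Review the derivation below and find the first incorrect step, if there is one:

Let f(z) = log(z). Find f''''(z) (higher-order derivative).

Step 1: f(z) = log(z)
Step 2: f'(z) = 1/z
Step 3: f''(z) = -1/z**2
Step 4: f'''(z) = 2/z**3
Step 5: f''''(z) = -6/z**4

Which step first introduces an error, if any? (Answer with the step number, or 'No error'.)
No error

All steps in this derivation are correct.
The final answer f''''(z) = -6/z**4 is valid.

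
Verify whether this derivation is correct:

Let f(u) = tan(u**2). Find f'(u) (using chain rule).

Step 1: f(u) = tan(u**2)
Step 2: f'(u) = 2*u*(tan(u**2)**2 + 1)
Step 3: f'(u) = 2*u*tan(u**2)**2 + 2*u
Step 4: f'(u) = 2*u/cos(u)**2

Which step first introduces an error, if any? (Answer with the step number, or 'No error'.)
Step 4

Step 4 is incorrect due to a wrong exponent.
The step shows: 2*u/cos(u)**2
The correct value should be: 2*u/cos(u**2)**2

Explanation: The exponent 2 on u was incorrectly written as 1: the term 2*u/cos(u**2)**2 was incorrectly written as 2*u/cos(u)**2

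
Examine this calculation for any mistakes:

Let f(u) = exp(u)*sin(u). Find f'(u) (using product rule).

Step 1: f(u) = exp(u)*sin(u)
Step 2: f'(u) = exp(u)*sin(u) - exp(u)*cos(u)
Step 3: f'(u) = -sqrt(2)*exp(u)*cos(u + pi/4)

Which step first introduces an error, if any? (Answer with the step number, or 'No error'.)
Step 2

Step 2 is incorrect due to a sign flip.
The step shows: exp(u)*sin(u) - exp(u)*cos(u)
The correct value should be: exp(u)*sin(u) + exp(u)*cos(u)

Explanation: The sign of one term was flipped: the term exp(u)*cos(u) was incorrectly written as -exp(u)*cos(u)
The later steps are derived from this incorrect expression, so the error originates in Step 2.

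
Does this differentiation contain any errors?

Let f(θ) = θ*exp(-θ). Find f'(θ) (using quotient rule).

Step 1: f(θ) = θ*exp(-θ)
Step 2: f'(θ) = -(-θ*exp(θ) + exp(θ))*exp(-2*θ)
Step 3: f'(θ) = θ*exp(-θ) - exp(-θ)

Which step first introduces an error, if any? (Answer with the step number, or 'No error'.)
Step 2

Step 2 is incorrect due to a sign flip.
The step shows: -(-θ*exp(θ) + exp(θ))*exp(-2*θ)
The correct value should be: (-θ*exp(θ) + exp(θ))*exp(-2*θ)

Explanation: The sign of the whole expression was flipped: the term (-θ*exp(θ) + exp(θ))*exp(-2*θ) was incorrectly written as -(-θ*exp(θ) + exp(θ))*exp(-2*θ)
The later steps are derived from this incorrect expression, so the error originates in Step 2.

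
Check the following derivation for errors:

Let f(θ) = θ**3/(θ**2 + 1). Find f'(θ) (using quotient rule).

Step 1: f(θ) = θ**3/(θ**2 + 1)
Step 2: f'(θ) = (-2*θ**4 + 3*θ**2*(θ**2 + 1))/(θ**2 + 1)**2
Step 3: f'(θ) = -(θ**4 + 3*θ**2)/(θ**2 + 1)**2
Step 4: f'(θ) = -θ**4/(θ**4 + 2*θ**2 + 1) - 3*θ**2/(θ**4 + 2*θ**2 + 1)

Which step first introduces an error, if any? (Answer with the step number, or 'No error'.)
Step 3

Step 3 is incorrect due to a sign flip.
The step shows: -(θ**4 + 3*θ**2)/(θ**2 + 1)**2
The correct value should be: (θ**4 + 3*θ**2)/(θ**2 + 1)**2

Explanation: The sign of the whole expression was flipped: the term (θ**4 + 3*θ**2)/(θ**2 + 1)**2 was incorrectly written as -(θ**4 + 3*θ**2)/(θ**2 + 1)**2
The later steps are derived from this incorrect expression, so the error originates in Step 3.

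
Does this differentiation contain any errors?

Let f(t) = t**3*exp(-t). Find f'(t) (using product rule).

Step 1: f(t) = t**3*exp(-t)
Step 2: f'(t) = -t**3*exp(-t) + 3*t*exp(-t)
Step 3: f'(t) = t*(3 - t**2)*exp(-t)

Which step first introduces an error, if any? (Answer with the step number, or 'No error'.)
Step 2

Step 2 is incorrect due to a wrong exponent.
The step shows: -t**3*exp(-t) + 3*t*exp(-t)
The correct value should be: -t**3*exp(-t) + 3*t**2*exp(-t)

Explanation: The exponent 2 on t was incorrectly written as 1: the term 3*t**2*exp(-t) was incorrectly written as 3*t*exp(-t)
The later steps are derived from this incorrect expression, so the error originates in Step 2.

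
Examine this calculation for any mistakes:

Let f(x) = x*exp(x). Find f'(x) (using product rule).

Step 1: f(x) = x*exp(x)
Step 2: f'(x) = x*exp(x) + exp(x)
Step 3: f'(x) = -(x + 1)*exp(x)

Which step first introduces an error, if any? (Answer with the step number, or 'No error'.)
Step 3

Step 3 is incorrect due to a sign flip.
The step shows: -(x + 1)*exp(x)
The correct value should be: (x + 1)*exp(x)

Explanation: The sign of the whole expression was flipped: the term (x + 1)*exp(x) was incorrectly written as -(x + 1)*exp(x)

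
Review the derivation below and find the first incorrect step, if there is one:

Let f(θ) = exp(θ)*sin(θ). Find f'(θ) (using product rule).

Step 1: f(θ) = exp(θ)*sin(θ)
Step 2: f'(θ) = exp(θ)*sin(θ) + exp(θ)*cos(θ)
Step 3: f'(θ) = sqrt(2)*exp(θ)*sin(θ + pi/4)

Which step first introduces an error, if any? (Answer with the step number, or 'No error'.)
No error

All steps in this derivation are correct.
The final answer f'(θ) = sqrt(2)*exp(θ)*sin(θ + pi/4) is valid.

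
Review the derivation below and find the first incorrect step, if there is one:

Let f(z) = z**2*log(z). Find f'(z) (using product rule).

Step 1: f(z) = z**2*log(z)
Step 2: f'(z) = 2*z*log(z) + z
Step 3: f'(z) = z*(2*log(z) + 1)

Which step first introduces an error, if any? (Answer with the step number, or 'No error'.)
No error

All steps in this derivation are correct.
The final answer f'(z) = z*(2*log(z) + 1) is valid.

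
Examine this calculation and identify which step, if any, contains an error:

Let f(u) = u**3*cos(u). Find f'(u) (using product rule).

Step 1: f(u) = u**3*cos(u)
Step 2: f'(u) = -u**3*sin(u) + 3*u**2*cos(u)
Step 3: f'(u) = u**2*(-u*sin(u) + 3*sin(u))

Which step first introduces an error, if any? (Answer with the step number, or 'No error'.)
Step 3

Step 3 is incorrect due to a wrong trig function.
The step shows: u**2*(-u*sin(u) + 3*sin(u))
The correct value should be: u**2*(-u*sin(u) + 3*cos(u))

Explanation: cos(u) was incorrectly written as sin(u): the term u**2*(-u*sin(u) + 3*cos(u)) was incorrectly written as u**2*(-u*sin(u) + 3*sin(u))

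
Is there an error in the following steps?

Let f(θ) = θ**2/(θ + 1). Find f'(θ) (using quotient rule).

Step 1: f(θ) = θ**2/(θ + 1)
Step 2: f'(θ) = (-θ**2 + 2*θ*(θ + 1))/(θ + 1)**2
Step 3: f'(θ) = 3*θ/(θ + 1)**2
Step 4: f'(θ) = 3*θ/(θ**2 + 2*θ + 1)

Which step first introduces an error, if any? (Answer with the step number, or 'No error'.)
Step 3

Step 3 is incorrect due to a wrong exponent.
The step shows: 3*θ/(θ + 1)**2
The correct value should be: (θ**2 + 2*θ)/(θ + 1)**2

Explanation: The exponent 2 on θ was incorrectly written as 1: the term (θ**2 + 2*θ)/(θ + 1)**2 was incorrectly written as 3*θ/(θ + 1)**2
The later steps are derived from this incorrect expression, so the error originates in Step 3.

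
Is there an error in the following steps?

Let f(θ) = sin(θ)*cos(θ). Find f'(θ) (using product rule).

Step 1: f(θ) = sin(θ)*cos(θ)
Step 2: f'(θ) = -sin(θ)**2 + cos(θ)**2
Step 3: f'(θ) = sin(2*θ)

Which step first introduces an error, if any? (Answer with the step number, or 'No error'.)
Step 3

Step 3 is incorrect due to a wrong trig function.
The step shows: sin(2*θ)
The correct value should be: cos(2*θ)

Explanation: cos(2*θ) was incorrectly written as sin(2*θ): the term cos(2*θ) was incorrectly written as sin(2*θ)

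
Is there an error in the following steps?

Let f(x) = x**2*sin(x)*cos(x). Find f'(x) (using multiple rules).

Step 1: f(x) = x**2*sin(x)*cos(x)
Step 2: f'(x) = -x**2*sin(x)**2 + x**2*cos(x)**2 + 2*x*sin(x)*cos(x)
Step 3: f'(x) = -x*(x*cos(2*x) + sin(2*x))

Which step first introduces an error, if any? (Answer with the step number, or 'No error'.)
Step 3

Step 3 is incorrect due to a sign flip.
The step shows: -x*(x*cos(2*x) + sin(2*x))
The correct value should be: x*(x*cos(2*x) + sin(2*x))

Explanation: The sign of the whole expression was flipped: the term x*(x*cos(2*x) + sin(2*x)) was incorrectly written as -x*(x*cos(2*x) + sin(2*x))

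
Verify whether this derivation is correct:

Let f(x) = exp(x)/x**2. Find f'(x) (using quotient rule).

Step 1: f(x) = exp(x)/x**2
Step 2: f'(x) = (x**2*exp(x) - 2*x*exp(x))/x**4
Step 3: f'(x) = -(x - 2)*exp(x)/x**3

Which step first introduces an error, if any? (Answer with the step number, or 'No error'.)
Step 3

Step 3 is incorrect due to a sign flip.
The step shows: -(x - 2)*exp(x)/x**3
The correct value should be: (x - 2)*exp(x)/x**3

Explanation: The sign of the whole expression was flipped: the term (x - 2)*exp(x)/x**3 was incorrectly written as -(x - 2)*exp(x)/x**3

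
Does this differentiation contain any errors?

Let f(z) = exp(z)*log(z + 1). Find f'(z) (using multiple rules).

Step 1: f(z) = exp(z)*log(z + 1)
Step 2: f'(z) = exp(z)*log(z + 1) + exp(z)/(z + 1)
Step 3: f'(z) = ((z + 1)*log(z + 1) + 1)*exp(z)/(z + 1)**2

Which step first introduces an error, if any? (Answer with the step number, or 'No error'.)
Step 3

Step 3 is incorrect due to a wrong exponent.
The step shows: ((z + 1)*log(z + 1) + 1)*exp(z)/(z + 1)**2
The correct value should be: ((z + 1)*log(z + 1) + 1)*exp(z)/(z + 1)

Explanation: The exponent -1 on z + 1 was incorrectly written as -2: the term ((z + 1)*log(z + 1) + 1)*exp(z)/(z + 1) was incorrectly written as ((z + 1)*log(z + 1) + 1)*exp(z)/(z + 1)**2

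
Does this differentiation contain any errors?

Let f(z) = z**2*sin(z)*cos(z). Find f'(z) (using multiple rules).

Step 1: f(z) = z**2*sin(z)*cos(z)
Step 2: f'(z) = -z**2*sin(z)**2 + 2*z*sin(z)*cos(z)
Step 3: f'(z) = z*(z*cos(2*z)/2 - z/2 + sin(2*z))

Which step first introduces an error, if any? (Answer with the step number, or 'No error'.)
Step 2

Step 2 is incorrect due to a dropped term.
The step shows: -z**2*sin(z)**2 + 2*z*sin(z)*cos(z)
The correct value should be: -z**2*sin(z)**2 + z**2*cos(z)**2 + 2*z*sin(z)*cos(z)

Explanation: A term was dropped: the term z**2*cos(z)**2 was incorrectly omitted
The later steps are derived from this incorrect expression, so the error originates in Step 2.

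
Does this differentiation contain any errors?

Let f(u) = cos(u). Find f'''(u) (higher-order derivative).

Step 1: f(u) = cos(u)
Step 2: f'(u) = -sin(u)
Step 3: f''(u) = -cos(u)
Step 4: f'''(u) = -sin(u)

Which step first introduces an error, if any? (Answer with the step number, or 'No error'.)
Step 4

Step 4 is incorrect due to a sign flip.
The step shows: -sin(u)
The correct value should be: sin(u)

Explanation: The sign of the whole expression was flipped: the term sin(u) was incorrectly written as -sin(u)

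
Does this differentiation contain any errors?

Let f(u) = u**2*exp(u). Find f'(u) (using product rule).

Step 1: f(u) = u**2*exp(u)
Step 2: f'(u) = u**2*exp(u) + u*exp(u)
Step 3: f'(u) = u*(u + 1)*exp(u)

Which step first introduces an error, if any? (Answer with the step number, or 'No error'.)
Step 2

Step 2 is incorrect due to a wrong coefficient.
The step shows: u**2*exp(u) + u*exp(u)
The correct value should be: u**2*exp(u) + 2*u*exp(u)

Explanation: The coefficient 2 was incorrectly written as 1: the term 2*u*exp(u) was incorrectly written as u*exp(u)
The later steps are derived from this incorrect expression, so the error originates in Step 2.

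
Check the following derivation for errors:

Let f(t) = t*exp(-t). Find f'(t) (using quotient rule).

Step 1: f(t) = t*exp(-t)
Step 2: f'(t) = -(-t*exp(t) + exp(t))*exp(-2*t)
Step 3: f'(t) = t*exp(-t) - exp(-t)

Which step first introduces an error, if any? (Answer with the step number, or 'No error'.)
Step 2

Step 2 is incorrect due to a sign flip.
The step shows: -(-t*exp(t) + exp(t))*exp(-2*t)
The correct value should be: (-t*exp(t) + exp(t))*exp(-2*t)

Explanation: The sign of the whole expression was flipped: the term (-t*exp(t) + exp(t))*exp(-2*t) was incorrectly written as -(-t*exp(t) + exp(t))*exp(-2*t)
The later steps are derived from this incorrect expression, so the error originates in Step 2.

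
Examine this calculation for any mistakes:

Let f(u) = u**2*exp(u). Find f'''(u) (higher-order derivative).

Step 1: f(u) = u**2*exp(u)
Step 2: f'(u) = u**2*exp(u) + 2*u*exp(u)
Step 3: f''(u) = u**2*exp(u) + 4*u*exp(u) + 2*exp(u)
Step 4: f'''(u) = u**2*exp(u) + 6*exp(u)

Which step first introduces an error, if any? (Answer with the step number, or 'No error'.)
Step 4

Step 4 is incorrect due to a dropped term.
The step shows: u**2*exp(u) + 6*exp(u)
The correct value should be: u**2*exp(u) + 6*u*exp(u) + 6*exp(u)

Explanation: A term was dropped: the term 6*u*exp(u) was incorrectly omitted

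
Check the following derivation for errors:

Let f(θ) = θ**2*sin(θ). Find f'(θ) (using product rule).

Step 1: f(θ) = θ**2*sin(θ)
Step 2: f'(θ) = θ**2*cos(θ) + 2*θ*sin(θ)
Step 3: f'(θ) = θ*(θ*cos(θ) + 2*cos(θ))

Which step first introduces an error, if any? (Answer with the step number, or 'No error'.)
Step 3

Step 3 is incorrect due to a wrong trig function.
The step shows: θ*(θ*cos(θ) + 2*cos(θ))
The correct value should be: θ*(θ*cos(θ) + 2*sin(θ))

Explanation: sin(θ) was incorrectly written as cos(θ): the term θ*(θ*cos(θ) + 2*sin(θ)) was incorrectly written as θ*(θ*cos(θ) + 2*cos(θ))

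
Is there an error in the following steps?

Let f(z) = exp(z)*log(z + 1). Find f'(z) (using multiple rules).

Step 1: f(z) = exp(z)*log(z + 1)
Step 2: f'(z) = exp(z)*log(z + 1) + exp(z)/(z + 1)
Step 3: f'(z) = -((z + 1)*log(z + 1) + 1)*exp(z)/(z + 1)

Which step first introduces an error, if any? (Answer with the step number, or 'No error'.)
Step 3

Step 3 is incorrect due to a sign flip.
The step shows: -((z + 1)*log(z + 1) + 1)*exp(z)/(z + 1)
The correct value should be: ((z + 1)*log(z + 1) + 1)*exp(z)/(z + 1)

Explanation: The sign of the whole expression was flipped: the term ((z + 1)*log(z + 1) + 1)*exp(z)/(z + 1) was incorrectly written as -((z + 1)*log(z + 1) + 1)*exp(z)/(z + 1)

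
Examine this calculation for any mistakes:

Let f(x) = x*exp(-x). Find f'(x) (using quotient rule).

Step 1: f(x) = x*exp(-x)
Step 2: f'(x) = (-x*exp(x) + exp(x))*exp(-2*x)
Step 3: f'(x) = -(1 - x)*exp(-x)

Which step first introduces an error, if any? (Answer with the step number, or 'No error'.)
Step 3

Step 3 is incorrect due to a sign flip.
The step shows: -(1 - x)*exp(-x)
The correct value should be: (1 - x)*exp(-x)

Explanation: The sign of the whole expression was flipped: the term (1 - x)*exp(-x) was incorrectly written as -(1 - x)*exp(-x)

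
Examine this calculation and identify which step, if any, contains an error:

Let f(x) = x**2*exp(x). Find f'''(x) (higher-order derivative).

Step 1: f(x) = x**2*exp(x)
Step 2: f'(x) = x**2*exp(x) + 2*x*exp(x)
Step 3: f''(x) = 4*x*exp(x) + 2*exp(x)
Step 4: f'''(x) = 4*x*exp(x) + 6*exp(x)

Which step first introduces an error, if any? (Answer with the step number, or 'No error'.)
Step 3

Step 3 is incorrect due to a dropped term.
The step shows: 4*x*exp(x) + 2*exp(x)
The correct value should be: x**2*exp(x) + 4*x*exp(x) + 2*exp(x)

Explanation: A term was dropped: the term x**2*exp(x) was incorrectly omitted
The later steps are derived from this incorrect expression, so the error originates in Step 3.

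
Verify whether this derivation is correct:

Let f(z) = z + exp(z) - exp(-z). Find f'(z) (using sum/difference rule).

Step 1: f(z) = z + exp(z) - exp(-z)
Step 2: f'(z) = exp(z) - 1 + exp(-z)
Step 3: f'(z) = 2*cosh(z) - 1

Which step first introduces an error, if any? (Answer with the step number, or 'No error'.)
Step 2

Step 2 is incorrect due to a sign flip.
The step shows: exp(z) - 1 + exp(-z)
The correct value should be: exp(z) + 1 + exp(-z)

Explanation: The sign of one term was flipped: the term 1 was incorrectly written as -1
The later steps are derived from this incorrect expression, so the error originates in Step 2.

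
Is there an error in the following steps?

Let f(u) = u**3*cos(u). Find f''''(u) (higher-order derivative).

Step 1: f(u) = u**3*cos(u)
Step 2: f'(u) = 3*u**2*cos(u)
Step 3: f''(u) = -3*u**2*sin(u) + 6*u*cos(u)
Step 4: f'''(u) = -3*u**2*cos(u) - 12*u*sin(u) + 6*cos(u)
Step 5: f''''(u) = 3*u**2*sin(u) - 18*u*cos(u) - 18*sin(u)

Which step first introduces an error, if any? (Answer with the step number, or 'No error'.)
Step 2

Step 2 is incorrect due to a dropped term.
The step shows: 3*u**2*cos(u)
The correct value should be: -u**3*sin(u) + 3*u**2*cos(u)

Explanation: A term was dropped: the term -u**3*sin(u) was incorrectly omitted
The later steps are derived from this incorrect expression, so the error originates in Step 2.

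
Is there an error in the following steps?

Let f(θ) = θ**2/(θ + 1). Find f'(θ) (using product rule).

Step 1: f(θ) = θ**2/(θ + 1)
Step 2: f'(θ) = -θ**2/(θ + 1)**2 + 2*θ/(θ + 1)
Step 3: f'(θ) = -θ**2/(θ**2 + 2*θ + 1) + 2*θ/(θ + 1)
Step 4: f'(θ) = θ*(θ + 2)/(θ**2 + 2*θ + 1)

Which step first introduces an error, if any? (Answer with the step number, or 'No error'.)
No error

All steps in this derivation are correct.
The final answer f'(θ) = θ*(θ + 2)/(θ**2 + 2*θ + 1) is valid.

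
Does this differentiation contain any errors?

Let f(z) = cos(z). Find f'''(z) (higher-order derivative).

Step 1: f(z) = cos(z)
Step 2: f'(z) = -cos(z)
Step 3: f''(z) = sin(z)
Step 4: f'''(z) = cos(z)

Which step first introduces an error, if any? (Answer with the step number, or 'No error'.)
Step 2

Step 2 is incorrect due to a wrong trig function.
The step shows: -cos(z)
The correct value should be: -sin(z)

Explanation: sin(z) was incorrectly written as cos(z): the term -sin(z) was incorrectly written as -cos(z)
The later steps are derived from this incorrect expression, so the error originates in Step 2.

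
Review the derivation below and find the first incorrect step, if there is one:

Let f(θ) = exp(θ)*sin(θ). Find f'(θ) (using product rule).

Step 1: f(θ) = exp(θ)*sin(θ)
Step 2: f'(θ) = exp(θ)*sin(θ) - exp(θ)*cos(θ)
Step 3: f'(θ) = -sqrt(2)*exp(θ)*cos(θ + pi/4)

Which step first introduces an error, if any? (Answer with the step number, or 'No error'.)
Step 2

Step 2 is incorrect due to a sign flip.
The step shows: exp(θ)*sin(θ) - exp(θ)*cos(θ)
The correct value should be: exp(θ)*sin(θ) + exp(θ)*cos(θ)

Explanation: The sign of one term was flipped: the term exp(θ)*cos(θ) was incorrectly written as -exp(θ)*cos(θ)
The later steps are derived from this incorrect expression, so the error originates in Step 2.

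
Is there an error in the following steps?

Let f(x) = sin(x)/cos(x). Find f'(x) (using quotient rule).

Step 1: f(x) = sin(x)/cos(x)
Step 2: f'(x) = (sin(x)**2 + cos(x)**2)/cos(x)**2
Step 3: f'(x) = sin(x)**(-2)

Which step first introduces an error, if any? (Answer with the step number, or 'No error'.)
Step 3

Step 3 is incorrect due to a wrong trig function.
The step shows: sin(x)**(-2)
The correct value should be: cos(x)**(-2)

Explanation: cos(x) was incorrectly written as sin(x): the term cos(x)**(-2) was incorrectly written as sin(x)**(-2)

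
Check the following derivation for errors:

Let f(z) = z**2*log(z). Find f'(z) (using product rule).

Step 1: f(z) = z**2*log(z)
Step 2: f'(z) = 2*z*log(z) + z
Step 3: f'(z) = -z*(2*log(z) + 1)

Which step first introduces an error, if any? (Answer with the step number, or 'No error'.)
Step 3

Step 3 is incorrect due to a sign flip.
The step shows: -z*(2*log(z) + 1)
The correct value should be: z*(2*log(z) + 1)

Explanation: The sign of the whole expression was flipped: the term z*(2*log(z) + 1) was incorrectly written as -z*(2*log(z) + 1)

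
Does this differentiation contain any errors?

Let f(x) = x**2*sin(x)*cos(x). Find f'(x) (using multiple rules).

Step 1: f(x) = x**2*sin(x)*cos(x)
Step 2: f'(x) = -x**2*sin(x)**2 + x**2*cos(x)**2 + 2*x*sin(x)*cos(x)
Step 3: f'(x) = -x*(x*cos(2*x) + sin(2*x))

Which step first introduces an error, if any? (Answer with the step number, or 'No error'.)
Step 3

Step 3 is incorrect due to a sign flip.
The step shows: -x*(x*cos(2*x) + sin(2*x))
The correct value should be: x*(x*cos(2*x) + sin(2*x))

Explanation: The sign of the whole expression was flipped: the term x*(x*cos(2*x) + sin(2*x)) was incorrectly written as -x*(x*cos(2*x) + sin(2*x))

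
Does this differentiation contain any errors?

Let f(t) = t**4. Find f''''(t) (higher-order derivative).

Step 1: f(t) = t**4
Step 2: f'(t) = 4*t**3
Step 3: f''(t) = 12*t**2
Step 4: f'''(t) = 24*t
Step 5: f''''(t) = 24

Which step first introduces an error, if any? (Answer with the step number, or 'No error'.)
No error

All steps in this derivation are correct.
The final answer f''''(t) = 24 is valid.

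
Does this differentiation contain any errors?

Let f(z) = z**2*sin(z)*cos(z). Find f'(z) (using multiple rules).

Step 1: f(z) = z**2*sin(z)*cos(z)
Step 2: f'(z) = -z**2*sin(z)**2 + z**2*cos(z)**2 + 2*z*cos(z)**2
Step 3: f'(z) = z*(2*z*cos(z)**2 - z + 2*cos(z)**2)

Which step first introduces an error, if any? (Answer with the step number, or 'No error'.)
Step 2

Step 2 is incorrect due to a wrong trig function.
The step shows: -z**2*sin(z)**2 + z**2*cos(z)**2 + 2*z*cos(z)**2
The correct value should be: -z**2*sin(z)**2 + z**2*cos(z)**2 + 2*z*sin(z)*cos(z)

Explanation: sin(z) was incorrectly written as cos(z): the term 2*z*sin(z)*cos(z) was incorrectly written as 2*z*cos(z)**2
The later steps are derived from this incorrect expression, so the error originates in Step 2.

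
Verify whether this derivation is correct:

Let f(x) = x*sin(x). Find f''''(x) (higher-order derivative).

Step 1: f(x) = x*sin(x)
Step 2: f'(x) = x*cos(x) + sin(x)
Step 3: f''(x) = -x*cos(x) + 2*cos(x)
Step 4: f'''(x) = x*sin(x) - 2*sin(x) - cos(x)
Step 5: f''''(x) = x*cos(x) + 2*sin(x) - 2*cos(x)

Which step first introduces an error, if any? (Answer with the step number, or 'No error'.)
Step 3

Step 3 is incorrect due to a wrong trig function.
The step shows: -x*cos(x) + 2*cos(x)
The correct value should be: -x*sin(x) + 2*cos(x)

Explanation: sin(x) was incorrectly written as cos(x): the term -x*sin(x) was incorrectly written as -x*cos(x)
The later steps are derived from this incorrect expression, so the error originates in Step 3.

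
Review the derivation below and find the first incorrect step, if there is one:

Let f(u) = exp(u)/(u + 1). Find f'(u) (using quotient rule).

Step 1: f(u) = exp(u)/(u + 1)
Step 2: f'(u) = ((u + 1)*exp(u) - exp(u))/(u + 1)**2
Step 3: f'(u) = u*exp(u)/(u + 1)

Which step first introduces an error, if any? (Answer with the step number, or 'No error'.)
Step 3

Step 3 is incorrect due to a wrong exponent.
The step shows: u*exp(u)/(u + 1)
The correct value should be: u*exp(u)/(u + 1)**2

Explanation: The exponent -2 on u + 1 was incorrectly written as -1: the term u*exp(u)/(u + 1)**2 was incorrectly written as u*exp(u)/(u + 1)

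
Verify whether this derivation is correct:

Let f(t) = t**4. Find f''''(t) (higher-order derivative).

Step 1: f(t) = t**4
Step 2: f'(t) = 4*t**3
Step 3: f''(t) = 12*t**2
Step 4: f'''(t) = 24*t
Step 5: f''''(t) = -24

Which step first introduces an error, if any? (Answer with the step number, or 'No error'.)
Step 5

Step 5 is incorrect due to a sign flip.
The step shows: -24
The correct value should be: 24

Explanation: The sign of the whole expression was flipped: the term 24 was incorrectly written as -24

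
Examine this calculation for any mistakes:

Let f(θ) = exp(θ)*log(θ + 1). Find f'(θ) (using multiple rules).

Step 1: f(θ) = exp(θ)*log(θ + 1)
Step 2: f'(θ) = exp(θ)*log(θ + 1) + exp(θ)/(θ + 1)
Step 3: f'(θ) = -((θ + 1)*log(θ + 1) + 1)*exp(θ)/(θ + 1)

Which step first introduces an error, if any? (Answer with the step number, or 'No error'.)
Step 3

Step 3 is incorrect due to a sign flip.
The step shows: -((θ + 1)*log(θ + 1) + 1)*exp(θ)/(θ + 1)
The correct value should be: ((θ + 1)*log(θ + 1) + 1)*exp(θ)/(θ + 1)

Explanation: The sign of the whole expression was flipped: the term ((θ + 1)*log(θ + 1) + 1)*exp(θ)/(θ + 1) was incorrectly written as -((θ + 1)*log(θ + 1) + 1)*exp(θ)/(θ + 1)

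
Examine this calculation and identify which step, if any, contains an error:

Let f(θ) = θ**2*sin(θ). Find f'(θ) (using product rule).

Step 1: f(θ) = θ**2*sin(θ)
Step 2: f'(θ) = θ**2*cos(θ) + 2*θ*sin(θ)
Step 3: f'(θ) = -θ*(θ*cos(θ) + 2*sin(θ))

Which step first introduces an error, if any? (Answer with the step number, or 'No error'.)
Step 3

Step 3 is incorrect due to a sign flip.
The step shows: -θ*(θ*cos(θ) + 2*sin(θ))
The correct value should be: θ*(θ*cos(θ) + 2*sin(θ))

Explanation: The sign of the whole expression was flipped: the term θ*(θ*cos(θ) + 2*sin(θ)) was incorrectly written as -θ*(θ*cos(θ) + 2*sin(θ))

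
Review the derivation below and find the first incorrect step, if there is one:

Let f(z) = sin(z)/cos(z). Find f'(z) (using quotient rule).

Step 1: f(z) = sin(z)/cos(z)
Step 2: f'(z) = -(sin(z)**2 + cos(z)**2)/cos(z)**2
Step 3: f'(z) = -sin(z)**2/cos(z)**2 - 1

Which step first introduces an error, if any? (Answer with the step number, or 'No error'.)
Step 2

Step 2 is incorrect due to a sign flip.
The step shows: -(sin(z)**2 + cos(z)**2)/cos(z)**2
The correct value should be: (sin(z)**2 + cos(z)**2)/cos(z)**2

Explanation: The sign of the whole expression was flipped: the term (sin(z)**2 + cos(z)**2)/cos(z)**2 was incorrectly written as -(sin(z)**2 + cos(z)**2)/cos(z)**2
The later steps are derived from this incorrect expression, so the error originates in Step 2.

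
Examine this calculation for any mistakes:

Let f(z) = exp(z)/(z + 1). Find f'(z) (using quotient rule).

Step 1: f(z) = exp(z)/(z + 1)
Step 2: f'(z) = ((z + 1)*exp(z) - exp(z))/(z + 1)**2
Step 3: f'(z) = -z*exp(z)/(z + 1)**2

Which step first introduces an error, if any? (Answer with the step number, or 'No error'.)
Step 3

Step 3 is incorrect due to a sign flip.
The step shows: -z*exp(z)/(z + 1)**2
The correct value should be: z*exp(z)/(z + 1)**2

Explanation: The sign of the whole expression was flipped: the term z*exp(z)/(z + 1)**2 was incorrectly written as -z*exp(z)/(z + 1)**2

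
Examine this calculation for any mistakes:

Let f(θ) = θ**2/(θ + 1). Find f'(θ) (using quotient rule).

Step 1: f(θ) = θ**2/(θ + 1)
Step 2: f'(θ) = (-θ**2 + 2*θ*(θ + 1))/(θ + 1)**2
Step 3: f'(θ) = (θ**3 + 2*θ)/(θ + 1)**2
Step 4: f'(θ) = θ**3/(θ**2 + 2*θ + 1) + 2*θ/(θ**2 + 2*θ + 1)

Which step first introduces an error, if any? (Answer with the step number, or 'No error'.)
Step 3

Step 3 is incorrect due to a wrong exponent.
The step shows: (θ**3 + 2*θ)/(θ + 1)**2
The correct value should be: (θ**2 + 2*θ)/(θ + 1)**2

Explanation: The exponent 2 on θ was incorrectly written as 3: the term (θ**2 + 2*θ)/(θ + 1)**2 was incorrectly written as (θ**3 + 2*θ)/(θ + 1)**2
The later steps are derived from this incorrect expression, so the error originates in Step 3.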